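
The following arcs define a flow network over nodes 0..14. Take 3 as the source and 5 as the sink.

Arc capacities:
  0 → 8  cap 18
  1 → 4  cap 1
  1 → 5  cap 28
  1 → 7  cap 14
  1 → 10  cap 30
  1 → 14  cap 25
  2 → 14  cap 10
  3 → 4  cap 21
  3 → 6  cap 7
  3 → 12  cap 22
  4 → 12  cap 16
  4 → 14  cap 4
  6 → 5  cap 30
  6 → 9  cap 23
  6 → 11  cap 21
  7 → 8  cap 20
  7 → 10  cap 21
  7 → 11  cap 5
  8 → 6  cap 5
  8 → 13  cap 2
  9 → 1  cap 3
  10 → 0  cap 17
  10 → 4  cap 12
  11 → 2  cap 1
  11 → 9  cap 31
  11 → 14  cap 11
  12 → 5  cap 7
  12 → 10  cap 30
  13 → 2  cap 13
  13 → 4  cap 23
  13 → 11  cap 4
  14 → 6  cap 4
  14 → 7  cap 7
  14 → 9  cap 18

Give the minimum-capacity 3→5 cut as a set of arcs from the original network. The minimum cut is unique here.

augment #1: 3→6→5 push 7
augment #2: 3→12→5 push 7
augment #3: 3→4→14→6→5 push 4
augment #4: 3→12→10→0→8→6→5 push 5
augment #5: 3→12→10→0→8→13→11→9→1→5 push 2
max flow = 25; residual-reachable set from 3 gives S-side
cut edges (S→T): {(3,6), (4,14), (8,6), (8,13), (12,5)} total cap 25

Min-cut arcs: {(3,6), (4,14), (8,6), (8,13), (12,5)} (total capacity 25)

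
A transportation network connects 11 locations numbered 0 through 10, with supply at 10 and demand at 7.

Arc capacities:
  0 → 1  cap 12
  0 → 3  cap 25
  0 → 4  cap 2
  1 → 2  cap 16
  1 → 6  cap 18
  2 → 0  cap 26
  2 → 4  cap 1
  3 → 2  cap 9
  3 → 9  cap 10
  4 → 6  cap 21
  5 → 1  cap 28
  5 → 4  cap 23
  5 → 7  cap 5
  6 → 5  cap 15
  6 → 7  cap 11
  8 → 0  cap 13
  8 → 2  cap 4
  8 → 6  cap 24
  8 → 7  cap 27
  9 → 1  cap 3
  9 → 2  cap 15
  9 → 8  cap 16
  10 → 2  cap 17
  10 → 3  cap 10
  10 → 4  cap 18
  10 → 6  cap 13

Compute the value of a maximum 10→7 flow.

Maximum flow value: 26

augment #1: 10→6→7 bottleneck 11, total now 11
augment #2: 10→6→5→7 bottleneck 2, total now 13
augment #3: 10→3→9→8→7 bottleneck 10, total now 23
augment #4: 10→4→6→5→7 bottleneck 3, total now 26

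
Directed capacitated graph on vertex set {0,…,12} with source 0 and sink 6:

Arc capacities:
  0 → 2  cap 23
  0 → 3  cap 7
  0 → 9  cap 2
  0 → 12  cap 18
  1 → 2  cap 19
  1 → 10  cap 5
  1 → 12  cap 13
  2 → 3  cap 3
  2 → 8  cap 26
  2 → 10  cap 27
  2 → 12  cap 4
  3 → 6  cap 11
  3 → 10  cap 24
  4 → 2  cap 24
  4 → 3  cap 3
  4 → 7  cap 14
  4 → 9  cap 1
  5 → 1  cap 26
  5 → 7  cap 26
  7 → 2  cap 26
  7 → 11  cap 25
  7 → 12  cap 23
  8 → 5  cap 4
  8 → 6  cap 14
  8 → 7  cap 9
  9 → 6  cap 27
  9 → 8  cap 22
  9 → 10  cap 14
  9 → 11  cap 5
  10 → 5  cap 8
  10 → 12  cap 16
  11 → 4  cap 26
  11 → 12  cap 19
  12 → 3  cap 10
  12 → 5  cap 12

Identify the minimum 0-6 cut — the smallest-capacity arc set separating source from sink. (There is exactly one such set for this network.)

Min-cut arcs: {(0,9), (3,6), (4,9), (8,6)} (total capacity 28)

augment #1: 0→3→6 push 7
augment #2: 0→9→6 push 2
augment #3: 0→2→3→6 push 3
augment #4: 0→2→8→6 push 14
augment #5: 0→12→3→6 push 1
augment #6: 0→2→8→7→11→4→9→6 push 1
max flow = 28; residual-reachable set from 0 gives S-side
cut edges (S→T): {(0,9), (3,6), (4,9), (8,6)} total cap 28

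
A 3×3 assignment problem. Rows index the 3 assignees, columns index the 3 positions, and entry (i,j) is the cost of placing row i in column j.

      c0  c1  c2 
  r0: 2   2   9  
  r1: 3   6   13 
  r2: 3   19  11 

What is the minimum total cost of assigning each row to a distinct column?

optimal assignment: row0→col1 (cost 2), row1→col0 (cost 3), row2→col2 (cost 11)
total = 2 + 3 + 11 = 16

Minimum assignment cost: 16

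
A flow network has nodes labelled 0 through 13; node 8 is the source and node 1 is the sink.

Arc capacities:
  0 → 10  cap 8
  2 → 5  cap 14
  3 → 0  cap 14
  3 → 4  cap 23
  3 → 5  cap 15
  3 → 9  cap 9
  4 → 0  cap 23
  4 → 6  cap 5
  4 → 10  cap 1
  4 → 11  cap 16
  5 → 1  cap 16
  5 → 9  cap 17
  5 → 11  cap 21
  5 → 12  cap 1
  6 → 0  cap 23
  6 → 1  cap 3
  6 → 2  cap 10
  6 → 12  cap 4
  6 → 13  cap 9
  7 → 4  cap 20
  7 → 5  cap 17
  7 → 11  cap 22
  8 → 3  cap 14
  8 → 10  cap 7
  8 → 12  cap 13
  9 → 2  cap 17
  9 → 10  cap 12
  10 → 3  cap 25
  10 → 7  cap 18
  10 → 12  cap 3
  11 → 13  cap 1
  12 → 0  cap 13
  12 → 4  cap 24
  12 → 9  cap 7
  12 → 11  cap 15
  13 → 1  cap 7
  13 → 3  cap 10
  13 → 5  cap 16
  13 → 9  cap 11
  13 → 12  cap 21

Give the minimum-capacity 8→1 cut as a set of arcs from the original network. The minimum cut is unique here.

Min-cut arcs: {(4,6), (5,1), (11,13)} (total capacity 22)

augment #1: 8→3→5→1 push 14
augment #2: 8→10→3→5→1 push 1
augment #3: 8→10→7→5→1 push 1
augment #4: 8→12→4→6→1 push 3
augment #5: 8→12→11→13→1 push 1
augment #6: 8→12→4→6→13→1 push 2
max flow = 22; residual-reachable set from 8 gives S-side
cut edges (S→T): {(4,6), (5,1), (11,13)} total cap 22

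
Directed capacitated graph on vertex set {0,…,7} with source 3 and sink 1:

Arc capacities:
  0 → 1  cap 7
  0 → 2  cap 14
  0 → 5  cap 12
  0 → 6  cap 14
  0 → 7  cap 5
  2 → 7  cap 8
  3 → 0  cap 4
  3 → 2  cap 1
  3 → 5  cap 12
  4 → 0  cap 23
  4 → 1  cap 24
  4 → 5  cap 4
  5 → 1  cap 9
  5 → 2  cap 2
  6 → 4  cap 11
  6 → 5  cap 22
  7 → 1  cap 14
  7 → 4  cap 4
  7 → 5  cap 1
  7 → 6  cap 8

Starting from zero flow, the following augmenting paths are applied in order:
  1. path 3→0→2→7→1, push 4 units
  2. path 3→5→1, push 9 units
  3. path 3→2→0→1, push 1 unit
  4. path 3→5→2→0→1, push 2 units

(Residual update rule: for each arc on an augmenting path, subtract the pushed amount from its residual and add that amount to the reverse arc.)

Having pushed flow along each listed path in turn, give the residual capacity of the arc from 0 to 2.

Residual capacity of (0,2): 13

after path 1 (3→0→2→7→1, push 4): res(0,2)=10
after path 2 (3→5→1, push 9): res(0,2)=10
after path 3 (3→2→0→1, push 1): res(0,2)=11
after path 4 (3→5→2→0→1, push 2): res(0,2)=13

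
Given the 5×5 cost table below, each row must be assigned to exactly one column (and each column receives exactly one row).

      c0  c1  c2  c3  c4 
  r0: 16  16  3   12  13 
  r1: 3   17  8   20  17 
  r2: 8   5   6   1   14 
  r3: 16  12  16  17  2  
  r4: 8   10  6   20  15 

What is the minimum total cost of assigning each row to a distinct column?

optimal assignment: row0→col2 (cost 3), row1→col0 (cost 3), row2→col3 (cost 1), row3→col4 (cost 2), row4→col1 (cost 10)
total = 3 + 3 + 1 + 2 + 10 = 19

Minimum assignment cost: 19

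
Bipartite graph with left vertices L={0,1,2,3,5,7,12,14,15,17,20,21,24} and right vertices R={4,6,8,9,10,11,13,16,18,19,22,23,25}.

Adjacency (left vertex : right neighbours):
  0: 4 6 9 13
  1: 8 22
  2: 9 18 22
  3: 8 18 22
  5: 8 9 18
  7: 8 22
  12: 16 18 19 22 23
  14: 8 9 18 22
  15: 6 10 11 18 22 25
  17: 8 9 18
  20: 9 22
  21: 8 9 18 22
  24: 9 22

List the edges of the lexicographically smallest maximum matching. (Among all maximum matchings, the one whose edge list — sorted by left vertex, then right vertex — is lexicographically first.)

|M| = 7 (so the lex-smallest maximum matching has 7 edges)
process left vertices in ascending order; for each, take the smallest-labelled available neighbour that still permits 7 edges overall, or leave it unmatched if none does
lex-smallest matching: {0-4, 1-8, 2-9, 3-18, 7-22, 12-16, 15-6}

Lex-smallest maximum matching: {(0,4), (1,8), (2,9), (3,18), (7,22), (12,16), (15,6)}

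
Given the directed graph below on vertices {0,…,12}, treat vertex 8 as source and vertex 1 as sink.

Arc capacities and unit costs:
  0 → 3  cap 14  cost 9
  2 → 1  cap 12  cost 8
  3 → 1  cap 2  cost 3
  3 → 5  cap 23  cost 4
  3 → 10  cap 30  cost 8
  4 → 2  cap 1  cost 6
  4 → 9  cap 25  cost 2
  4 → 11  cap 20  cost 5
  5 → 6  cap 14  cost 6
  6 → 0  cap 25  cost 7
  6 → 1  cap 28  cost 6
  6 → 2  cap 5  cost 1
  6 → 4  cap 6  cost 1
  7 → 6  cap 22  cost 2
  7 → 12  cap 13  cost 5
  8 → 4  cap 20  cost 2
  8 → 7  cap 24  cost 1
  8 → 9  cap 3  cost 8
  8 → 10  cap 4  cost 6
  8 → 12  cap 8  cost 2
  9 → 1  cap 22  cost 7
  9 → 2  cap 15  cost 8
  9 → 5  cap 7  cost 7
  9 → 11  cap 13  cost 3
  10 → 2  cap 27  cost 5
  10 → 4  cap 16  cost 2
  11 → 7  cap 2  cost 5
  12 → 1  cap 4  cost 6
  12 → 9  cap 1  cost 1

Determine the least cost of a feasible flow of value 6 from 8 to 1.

shortest-cost path #1: 8→12→1 push 4 @ unit cost 8 (adds 32)
shortest-cost path #2: 8→7→6→1 push 2 @ unit cost 9 (adds 18)
total cost = 50

Minimum cost for 6 units: 50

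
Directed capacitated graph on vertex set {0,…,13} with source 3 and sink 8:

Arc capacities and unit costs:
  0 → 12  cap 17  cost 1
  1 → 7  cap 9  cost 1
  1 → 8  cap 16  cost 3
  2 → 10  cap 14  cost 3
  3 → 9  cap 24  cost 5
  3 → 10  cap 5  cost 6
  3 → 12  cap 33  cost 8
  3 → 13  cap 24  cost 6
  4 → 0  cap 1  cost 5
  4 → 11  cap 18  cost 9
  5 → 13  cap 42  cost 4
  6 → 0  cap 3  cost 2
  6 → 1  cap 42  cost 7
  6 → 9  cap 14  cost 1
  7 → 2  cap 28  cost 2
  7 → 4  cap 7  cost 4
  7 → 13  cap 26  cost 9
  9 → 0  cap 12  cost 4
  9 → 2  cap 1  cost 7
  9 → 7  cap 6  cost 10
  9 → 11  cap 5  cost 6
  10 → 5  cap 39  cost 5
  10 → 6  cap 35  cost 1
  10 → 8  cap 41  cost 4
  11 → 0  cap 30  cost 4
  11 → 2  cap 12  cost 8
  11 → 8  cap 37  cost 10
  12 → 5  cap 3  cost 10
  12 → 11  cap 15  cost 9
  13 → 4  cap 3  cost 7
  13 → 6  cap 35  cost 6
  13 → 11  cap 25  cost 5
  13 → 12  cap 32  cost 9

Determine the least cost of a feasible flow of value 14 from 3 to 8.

Minimum cost for 14 units: 237

shortest-cost path #1: 3→10→8 push 5 @ unit cost 10 (adds 50)
shortest-cost path #2: 3→9→2→10→8 push 1 @ unit cost 19 (adds 19)
shortest-cost path #3: 3→9→11→8 push 5 @ unit cost 21 (adds 105)
shortest-cost path #4: 3→13→11→8 push 3 @ unit cost 21 (adds 63)
total cost = 237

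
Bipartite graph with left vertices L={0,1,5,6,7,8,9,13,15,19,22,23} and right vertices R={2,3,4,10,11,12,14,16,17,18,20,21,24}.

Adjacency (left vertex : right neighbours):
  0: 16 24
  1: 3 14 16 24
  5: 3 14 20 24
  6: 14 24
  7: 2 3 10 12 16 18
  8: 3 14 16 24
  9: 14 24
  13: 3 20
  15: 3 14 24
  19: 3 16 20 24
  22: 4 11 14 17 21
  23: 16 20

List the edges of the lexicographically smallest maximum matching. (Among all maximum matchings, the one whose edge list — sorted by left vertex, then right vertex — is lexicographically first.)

Lex-smallest maximum matching: {(0,16), (1,3), (5,14), (6,24), (7,2), (13,20), (22,4)}

|M| = 7 (so the lex-smallest maximum matching has 7 edges)
process left vertices in ascending order; for each, take the smallest-labelled available neighbour that still permits 7 edges overall, or leave it unmatched if none does
lex-smallest matching: {0-16, 1-3, 5-14, 6-24, 7-2, 13-20, 22-4}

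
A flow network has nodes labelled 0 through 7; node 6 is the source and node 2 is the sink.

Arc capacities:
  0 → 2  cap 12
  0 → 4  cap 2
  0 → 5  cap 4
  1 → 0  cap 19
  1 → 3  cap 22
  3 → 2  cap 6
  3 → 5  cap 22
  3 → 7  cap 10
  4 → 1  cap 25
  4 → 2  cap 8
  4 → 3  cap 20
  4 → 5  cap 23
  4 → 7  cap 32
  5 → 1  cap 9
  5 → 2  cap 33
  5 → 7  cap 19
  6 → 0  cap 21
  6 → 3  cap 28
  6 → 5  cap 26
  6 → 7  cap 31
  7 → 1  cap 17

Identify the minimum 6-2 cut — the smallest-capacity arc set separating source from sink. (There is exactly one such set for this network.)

augment #1: 6→0→2 push 12
augment #2: 6→3→2 push 6
augment #3: 6→5→2 push 26
augment #4: 6→0→4→2 push 2
augment #5: 6→0→5→2 push 4
augment #6: 6→3→5→2 push 3
max flow = 53; residual-reachable set from 6 gives S-side
cut edges (S→T): {(0,2), (0,4), (3,2), (5,2)} total cap 53

Min-cut arcs: {(0,2), (0,4), (3,2), (5,2)} (total capacity 53)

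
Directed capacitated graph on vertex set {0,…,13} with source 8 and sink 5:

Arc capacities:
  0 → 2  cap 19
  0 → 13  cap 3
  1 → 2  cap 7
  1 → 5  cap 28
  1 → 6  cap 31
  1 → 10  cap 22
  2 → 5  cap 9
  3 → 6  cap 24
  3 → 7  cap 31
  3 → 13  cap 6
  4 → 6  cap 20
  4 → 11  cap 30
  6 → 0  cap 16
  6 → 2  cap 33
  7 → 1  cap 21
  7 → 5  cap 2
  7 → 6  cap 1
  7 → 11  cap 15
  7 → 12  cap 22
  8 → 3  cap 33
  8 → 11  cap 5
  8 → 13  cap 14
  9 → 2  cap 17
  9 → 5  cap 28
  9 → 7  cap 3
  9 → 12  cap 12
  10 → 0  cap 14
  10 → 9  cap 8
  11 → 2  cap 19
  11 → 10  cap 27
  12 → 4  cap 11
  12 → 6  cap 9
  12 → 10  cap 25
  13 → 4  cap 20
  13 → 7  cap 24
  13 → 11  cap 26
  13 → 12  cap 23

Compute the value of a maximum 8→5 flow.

augment #1: 8→3→7→5 bottleneck 2, total now 2
augment #2: 8→11→2→5 bottleneck 5, total now 7
augment #3: 8→3→6→2→5 bottleneck 4, total now 11
augment #4: 8→3→7→1→5 bottleneck 21, total now 32
augment #5: 8→13→11→10→9→5 bottleneck 8, total now 40

Maximum flow value: 40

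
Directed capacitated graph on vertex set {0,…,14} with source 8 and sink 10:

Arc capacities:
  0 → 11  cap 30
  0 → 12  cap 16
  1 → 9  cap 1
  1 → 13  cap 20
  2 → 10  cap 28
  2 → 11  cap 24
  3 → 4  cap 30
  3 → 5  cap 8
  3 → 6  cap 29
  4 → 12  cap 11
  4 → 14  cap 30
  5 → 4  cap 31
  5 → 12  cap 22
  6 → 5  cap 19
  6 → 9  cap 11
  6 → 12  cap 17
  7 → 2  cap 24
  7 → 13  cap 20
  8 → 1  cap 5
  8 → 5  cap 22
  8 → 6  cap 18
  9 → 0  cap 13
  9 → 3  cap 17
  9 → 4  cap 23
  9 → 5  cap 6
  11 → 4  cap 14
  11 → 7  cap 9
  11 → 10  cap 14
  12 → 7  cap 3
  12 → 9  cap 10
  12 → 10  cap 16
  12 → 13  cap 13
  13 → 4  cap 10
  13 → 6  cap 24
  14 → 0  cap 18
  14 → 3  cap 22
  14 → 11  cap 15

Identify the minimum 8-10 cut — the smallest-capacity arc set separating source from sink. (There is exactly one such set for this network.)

Min-cut arcs: {(11,7), (11,10), (12,7), (12,10)} (total capacity 42)

augment #1: 8→5→12→10 push 16
augment #2: 8→1→9→0→11→10 push 1
augment #3: 8→5→4→14→11→10 push 6
augment #4: 8→6→9→0→11→10 push 7
augment #5: 8→6→12→7→2→10 push 3
augment #6: 8→6→9→0→11→7→2→10 push 4
augment #7: 8→1→13→4→14→11→7→2→10 push 4
augment #8: 8→6→5→4→14→11→7→2→10 push 1
max flow = 42; residual-reachable set from 8 gives S-side
cut edges (S→T): {(11,7), (11,10), (12,7), (12,10)} total cap 42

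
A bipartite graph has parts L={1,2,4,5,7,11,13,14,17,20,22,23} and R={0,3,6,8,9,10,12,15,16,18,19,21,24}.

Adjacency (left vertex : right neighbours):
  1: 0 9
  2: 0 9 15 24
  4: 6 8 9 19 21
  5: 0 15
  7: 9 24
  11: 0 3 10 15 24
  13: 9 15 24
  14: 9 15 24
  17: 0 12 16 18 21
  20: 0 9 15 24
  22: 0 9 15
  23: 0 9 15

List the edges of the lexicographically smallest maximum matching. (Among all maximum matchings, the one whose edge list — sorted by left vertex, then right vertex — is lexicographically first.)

|M| = 7 (so the lex-smallest maximum matching has 7 edges)
process left vertices in ascending order; for each, take the smallest-labelled available neighbour that still permits 7 edges overall, or leave it unmatched if none does
lex-smallest matching: {1-0, 2-9, 4-6, 5-15, 7-24, 11-3, 17-12}

Lex-smallest maximum matching: {(1,0), (2,9), (4,6), (5,15), (7,24), (11,3), (17,12)}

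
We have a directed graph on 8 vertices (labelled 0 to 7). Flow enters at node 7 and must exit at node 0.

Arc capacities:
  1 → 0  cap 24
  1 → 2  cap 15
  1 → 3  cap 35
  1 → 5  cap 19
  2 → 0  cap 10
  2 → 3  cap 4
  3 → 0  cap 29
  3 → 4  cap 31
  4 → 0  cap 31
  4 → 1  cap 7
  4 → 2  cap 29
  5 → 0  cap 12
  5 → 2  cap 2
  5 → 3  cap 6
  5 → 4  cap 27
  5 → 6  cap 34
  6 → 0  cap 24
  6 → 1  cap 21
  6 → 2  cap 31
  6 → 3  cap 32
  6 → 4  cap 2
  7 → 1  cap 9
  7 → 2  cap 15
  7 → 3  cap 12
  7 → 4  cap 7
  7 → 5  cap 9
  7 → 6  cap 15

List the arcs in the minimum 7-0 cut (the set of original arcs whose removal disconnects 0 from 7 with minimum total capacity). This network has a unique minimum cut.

augment #1: 7→1→0 push 9
augment #2: 7→2→0 push 10
augment #3: 7→3→0 push 12
augment #4: 7→4→0 push 7
augment #5: 7→5→0 push 9
augment #6: 7→6→0 push 15
augment #7: 7→2→3→0 push 4
max flow = 66; residual-reachable set from 7 gives S-side
cut edges (S→T): {(2,0), (2,3), (7,1), (7,3), (7,4), (7,5), (7,6)} total cap 66

Min-cut arcs: {(2,0), (2,3), (7,1), (7,3), (7,4), (7,5), (7,6)} (total capacity 66)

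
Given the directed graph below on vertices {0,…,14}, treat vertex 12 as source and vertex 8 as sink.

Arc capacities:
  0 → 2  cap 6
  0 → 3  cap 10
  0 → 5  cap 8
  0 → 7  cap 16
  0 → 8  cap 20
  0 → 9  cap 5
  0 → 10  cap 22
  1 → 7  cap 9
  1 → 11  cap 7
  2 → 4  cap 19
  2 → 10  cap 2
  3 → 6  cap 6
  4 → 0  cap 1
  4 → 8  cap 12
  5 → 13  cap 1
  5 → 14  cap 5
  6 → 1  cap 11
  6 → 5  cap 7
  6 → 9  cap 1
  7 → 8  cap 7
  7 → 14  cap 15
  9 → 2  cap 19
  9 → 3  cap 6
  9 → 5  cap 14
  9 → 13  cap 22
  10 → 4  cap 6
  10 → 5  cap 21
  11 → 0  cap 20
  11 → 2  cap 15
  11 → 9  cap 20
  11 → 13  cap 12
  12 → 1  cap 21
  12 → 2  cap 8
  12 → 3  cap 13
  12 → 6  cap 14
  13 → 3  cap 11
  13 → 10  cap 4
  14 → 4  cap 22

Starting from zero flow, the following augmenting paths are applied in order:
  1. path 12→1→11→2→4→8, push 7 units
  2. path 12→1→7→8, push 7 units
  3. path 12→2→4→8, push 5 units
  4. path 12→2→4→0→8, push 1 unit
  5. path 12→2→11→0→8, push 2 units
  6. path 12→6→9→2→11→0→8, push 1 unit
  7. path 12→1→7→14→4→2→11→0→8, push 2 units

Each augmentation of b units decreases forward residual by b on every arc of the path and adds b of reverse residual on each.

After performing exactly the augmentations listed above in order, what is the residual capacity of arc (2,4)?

after path 1 (12→1→11→2→4→8, push 7): res(2,4)=12
after path 2 (12→1→7→8, push 7): res(2,4)=12
after path 3 (12→2→4→8, push 5): res(2,4)=7
after path 4 (12→2→4→0→8, push 1): res(2,4)=6
after path 5 (12→2→11→0→8, push 2): res(2,4)=6
after path 6 (12→6→9→2→11→0→8, push 1): res(2,4)=6
after path 7 (12→1→7→14→4→2→11→0→8, push 2): res(2,4)=8

Residual capacity of (2,4): 8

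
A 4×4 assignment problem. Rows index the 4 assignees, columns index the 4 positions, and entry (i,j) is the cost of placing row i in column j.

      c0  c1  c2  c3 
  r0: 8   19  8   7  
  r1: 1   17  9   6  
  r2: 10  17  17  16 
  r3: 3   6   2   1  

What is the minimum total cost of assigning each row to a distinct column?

one of 2 optimal assignments: row0→col2 (cost 8), row1→col0 (cost 1), row2→col1 (cost 17), row3→col3 (cost 1)
total = 8 + 1 + 17 + 1 = 27

Minimum assignment cost: 27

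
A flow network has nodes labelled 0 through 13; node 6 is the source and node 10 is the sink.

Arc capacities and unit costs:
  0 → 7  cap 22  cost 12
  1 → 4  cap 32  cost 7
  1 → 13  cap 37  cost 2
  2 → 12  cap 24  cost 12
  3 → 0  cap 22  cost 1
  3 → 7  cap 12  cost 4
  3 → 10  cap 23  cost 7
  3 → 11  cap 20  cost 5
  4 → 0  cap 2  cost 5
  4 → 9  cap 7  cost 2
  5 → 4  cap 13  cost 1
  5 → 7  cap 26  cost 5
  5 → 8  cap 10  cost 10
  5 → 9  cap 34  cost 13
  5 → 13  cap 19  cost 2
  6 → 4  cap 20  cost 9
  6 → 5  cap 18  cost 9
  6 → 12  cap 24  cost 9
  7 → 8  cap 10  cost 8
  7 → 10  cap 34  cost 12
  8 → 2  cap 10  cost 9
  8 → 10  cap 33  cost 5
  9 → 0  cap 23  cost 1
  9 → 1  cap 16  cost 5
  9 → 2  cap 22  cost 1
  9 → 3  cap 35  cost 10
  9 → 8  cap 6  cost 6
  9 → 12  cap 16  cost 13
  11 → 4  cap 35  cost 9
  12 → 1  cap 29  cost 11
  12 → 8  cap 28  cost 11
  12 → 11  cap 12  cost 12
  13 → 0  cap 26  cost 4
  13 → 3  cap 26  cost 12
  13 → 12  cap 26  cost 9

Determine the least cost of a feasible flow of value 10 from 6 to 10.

Minimum cost for 10 units: 228

shortest-cost path #1: 6→4→9→8→10 push 6 @ unit cost 22 (adds 132)
shortest-cost path #2: 6→5→8→10 push 4 @ unit cost 24 (adds 96)
total cost = 228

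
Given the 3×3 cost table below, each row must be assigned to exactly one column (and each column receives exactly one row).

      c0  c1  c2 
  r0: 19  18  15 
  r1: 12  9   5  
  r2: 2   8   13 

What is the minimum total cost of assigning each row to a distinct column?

Minimum assignment cost: 25

optimal assignment: row0→col1 (cost 18), row1→col2 (cost 5), row2→col0 (cost 2)
total = 18 + 5 + 2 = 25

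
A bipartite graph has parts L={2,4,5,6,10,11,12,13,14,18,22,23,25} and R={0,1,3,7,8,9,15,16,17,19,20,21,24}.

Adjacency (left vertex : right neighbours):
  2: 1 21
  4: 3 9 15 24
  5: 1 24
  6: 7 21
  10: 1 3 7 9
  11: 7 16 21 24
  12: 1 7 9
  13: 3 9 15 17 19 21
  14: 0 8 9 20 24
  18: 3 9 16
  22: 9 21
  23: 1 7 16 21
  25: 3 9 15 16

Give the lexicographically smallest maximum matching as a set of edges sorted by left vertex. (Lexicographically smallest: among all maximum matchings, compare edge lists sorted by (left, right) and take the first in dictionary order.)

|M| = 10 (so the lex-smallest maximum matching has 10 edges)
process left vertices in ascending order; for each, take the smallest-labelled available neighbour that still permits 10 edges overall, or leave it unmatched if none does
lex-smallest matching: {2-1, 4-3, 5-24, 6-7, 10-9, 11-16, 13-17, 14-0, 22-21, 25-15}

Lex-smallest maximum matching: {(2,1), (4,3), (5,24), (6,7), (10,9), (11,16), (13,17), (14,0), (22,21), (25,15)}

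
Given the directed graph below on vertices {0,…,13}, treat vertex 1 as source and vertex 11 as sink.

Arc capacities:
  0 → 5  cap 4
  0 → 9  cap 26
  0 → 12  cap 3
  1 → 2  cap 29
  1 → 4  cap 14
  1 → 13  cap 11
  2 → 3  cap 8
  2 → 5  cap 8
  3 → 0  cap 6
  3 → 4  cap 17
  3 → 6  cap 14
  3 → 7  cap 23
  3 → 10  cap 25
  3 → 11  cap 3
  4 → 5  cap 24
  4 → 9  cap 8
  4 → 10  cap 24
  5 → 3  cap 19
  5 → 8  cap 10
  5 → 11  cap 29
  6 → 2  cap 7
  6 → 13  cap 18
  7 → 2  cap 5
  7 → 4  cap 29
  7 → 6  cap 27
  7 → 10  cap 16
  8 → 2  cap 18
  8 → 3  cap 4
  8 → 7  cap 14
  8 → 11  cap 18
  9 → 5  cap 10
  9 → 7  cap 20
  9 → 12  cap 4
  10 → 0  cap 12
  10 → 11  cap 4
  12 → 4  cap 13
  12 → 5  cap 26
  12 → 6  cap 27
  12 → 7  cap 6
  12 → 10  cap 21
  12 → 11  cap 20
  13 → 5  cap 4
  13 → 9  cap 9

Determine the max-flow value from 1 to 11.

augment #1: 1→2→3→11 bottleneck 3, total now 3
augment #2: 1→2→5→11 bottleneck 8, total now 11
augment #3: 1→4→5→11 bottleneck 14, total now 25
augment #4: 1→13→5→11 bottleneck 4, total now 29
augment #5: 1→2→3→10→11 bottleneck 4, total now 33
augment #6: 1→13→9→5→11 bottleneck 3, total now 36
augment #7: 1→13→9→12→11 bottleneck 4, total now 40
augment #8: 1→2→3→0→12→11 bottleneck 1, total now 41

Maximum flow value: 41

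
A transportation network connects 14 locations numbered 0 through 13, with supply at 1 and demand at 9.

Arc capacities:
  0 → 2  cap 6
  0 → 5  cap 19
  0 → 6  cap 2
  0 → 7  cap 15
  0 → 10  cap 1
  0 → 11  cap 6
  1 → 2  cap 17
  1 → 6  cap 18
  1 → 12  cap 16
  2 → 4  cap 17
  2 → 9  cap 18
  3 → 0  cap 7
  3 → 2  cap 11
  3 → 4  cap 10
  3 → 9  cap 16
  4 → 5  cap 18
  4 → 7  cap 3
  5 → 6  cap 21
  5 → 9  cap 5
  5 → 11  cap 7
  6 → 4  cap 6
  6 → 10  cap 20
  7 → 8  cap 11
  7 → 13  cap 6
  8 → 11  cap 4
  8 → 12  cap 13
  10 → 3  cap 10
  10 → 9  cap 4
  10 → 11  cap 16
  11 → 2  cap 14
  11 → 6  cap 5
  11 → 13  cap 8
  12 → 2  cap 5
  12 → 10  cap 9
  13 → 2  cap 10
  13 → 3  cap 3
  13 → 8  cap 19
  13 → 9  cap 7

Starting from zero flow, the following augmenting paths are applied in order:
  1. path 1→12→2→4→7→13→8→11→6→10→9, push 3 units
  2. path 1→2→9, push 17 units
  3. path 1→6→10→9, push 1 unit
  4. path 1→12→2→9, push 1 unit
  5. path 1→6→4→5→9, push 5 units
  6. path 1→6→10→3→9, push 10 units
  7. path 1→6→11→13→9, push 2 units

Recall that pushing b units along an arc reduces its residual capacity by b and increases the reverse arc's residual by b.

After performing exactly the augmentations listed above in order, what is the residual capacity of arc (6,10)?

Residual capacity of (6,10): 6

after path 1 (1→12→2→4→7→13→8→11→6→10→9, push 3): res(6,10)=17
after path 2 (1→2→9, push 17): res(6,10)=17
after path 3 (1→6→10→9, push 1): res(6,10)=16
after path 4 (1→12→2→9, push 1): res(6,10)=16
after path 5 (1→6→4→5→9, push 5): res(6,10)=16
after path 6 (1→6→10→3→9, push 10): res(6,10)=6
after path 7 (1→6→11→13→9, push 2): res(6,10)=6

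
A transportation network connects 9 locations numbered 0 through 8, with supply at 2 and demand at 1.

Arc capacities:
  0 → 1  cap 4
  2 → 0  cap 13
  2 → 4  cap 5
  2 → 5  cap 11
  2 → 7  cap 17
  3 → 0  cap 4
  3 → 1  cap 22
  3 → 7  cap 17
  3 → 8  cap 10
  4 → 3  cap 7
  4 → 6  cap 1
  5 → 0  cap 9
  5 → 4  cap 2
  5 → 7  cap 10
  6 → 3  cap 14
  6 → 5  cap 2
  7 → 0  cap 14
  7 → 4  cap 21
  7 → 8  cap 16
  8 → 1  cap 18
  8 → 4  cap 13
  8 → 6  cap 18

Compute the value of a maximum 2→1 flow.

augment #1: 2→0→1 bottleneck 4, total now 4
augment #2: 2→4→3→1 bottleneck 5, total now 9
augment #3: 2→7→8→1 bottleneck 16, total now 25
augment #4: 2→5→4→3→1 bottleneck 2, total now 27
augment #5: 2→7→4→6→3→1 bottleneck 1, total now 28

Maximum flow value: 28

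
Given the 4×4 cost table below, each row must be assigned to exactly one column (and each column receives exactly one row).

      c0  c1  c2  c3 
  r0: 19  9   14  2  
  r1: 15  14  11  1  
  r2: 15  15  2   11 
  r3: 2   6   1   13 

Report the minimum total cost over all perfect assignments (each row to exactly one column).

Minimum assignment cost: 14

optimal assignment: row0→col1 (cost 9), row1→col3 (cost 1), row2→col2 (cost 2), row3→col0 (cost 2)
total = 9 + 1 + 2 + 2 = 14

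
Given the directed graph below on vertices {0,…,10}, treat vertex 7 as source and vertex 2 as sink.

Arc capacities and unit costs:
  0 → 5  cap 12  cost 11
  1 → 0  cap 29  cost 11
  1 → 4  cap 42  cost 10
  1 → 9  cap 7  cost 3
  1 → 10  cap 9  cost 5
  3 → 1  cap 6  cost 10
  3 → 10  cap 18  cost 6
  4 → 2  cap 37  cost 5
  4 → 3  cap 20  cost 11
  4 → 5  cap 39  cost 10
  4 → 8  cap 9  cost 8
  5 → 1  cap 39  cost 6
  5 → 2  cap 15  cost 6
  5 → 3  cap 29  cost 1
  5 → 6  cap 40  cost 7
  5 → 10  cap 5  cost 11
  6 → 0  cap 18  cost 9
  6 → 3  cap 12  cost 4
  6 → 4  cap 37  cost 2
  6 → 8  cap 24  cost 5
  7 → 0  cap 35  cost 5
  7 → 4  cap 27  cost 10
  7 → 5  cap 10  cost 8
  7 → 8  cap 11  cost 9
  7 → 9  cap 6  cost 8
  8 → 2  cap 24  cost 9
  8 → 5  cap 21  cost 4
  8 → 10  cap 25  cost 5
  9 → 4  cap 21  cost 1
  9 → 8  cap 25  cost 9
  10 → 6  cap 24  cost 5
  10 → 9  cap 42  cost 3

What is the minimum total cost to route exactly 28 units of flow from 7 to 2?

Minimum cost for 28 units: 404

shortest-cost path #1: 7→9→4→2 push 6 @ unit cost 14 (adds 84)
shortest-cost path #2: 7→5→2 push 10 @ unit cost 14 (adds 140)
shortest-cost path #3: 7→4→2 push 12 @ unit cost 15 (adds 180)
total cost = 404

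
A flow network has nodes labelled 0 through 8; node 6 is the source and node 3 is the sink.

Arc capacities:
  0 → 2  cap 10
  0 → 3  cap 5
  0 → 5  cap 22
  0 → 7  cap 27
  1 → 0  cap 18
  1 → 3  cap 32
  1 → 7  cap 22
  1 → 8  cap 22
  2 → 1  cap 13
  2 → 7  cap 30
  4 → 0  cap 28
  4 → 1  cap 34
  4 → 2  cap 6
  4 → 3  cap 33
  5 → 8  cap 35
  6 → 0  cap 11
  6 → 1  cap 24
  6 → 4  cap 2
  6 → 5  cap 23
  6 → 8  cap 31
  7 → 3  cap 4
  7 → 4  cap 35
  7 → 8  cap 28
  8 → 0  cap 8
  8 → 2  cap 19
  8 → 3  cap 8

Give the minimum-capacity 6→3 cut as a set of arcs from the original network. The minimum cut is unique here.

Min-cut arcs: {(6,0), (6,1), (6,4), (8,0), (8,2), (8,3)} (total capacity 72)

augment #1: 6→0→3 push 5
augment #2: 6→1→3 push 24
augment #3: 6→4→3 push 2
augment #4: 6→8→3 push 8
augment #5: 6→0→7→3 push 4
augment #6: 6→0→2→1→3 push 2
augment #7: 6→8→2→1→3 push 6
augment #8: 6→8→0→7→4→3 push 8
augment #9: 6→8→2→7→4→3 push 9
augment #10: 6→5→8→2→7→4→3 push 4
max flow = 72; residual-reachable set from 6 gives S-side
cut edges (S→T): {(6,0), (6,1), (6,4), (8,0), (8,2), (8,3)} total cap 72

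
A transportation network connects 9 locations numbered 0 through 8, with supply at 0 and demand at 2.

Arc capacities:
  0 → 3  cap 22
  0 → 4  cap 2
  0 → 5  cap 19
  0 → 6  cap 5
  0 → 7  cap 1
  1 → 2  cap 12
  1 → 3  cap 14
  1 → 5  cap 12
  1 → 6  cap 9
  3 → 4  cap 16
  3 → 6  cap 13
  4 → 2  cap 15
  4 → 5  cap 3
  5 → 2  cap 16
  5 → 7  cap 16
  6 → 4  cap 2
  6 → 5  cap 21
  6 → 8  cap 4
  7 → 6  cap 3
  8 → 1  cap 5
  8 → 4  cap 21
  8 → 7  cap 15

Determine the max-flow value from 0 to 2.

Maximum flow value: 35

augment #1: 0→4→2 bottleneck 2, total now 2
augment #2: 0→5→2 bottleneck 16, total now 18
augment #3: 0→3→4→2 bottleneck 13, total now 31
augment #4: 0→6→8→1→2 bottleneck 4, total now 35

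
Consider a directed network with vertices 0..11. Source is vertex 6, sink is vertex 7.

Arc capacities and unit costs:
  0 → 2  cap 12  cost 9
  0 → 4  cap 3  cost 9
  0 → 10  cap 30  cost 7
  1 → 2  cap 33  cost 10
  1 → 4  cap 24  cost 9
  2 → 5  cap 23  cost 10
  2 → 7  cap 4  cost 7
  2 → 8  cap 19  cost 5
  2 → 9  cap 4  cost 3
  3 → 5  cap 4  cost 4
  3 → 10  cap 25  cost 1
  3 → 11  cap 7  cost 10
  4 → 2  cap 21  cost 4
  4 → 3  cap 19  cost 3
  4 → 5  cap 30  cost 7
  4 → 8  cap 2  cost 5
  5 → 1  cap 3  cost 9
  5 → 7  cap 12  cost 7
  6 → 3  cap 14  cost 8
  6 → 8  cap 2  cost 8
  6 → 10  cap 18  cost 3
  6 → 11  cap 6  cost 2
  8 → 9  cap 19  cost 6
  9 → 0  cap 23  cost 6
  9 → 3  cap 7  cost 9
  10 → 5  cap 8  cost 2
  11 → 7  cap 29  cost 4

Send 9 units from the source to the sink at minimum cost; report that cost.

shortest-cost path #1: 6→11→7 push 6 @ unit cost 6 (adds 36)
shortest-cost path #2: 6→10→5→7 push 3 @ unit cost 12 (adds 36)
total cost = 72

Minimum cost for 9 units: 72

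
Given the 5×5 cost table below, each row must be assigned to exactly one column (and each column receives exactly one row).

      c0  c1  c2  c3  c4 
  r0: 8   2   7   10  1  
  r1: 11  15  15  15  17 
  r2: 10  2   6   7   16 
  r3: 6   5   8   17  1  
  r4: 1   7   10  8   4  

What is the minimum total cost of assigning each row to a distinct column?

optimal assignment: row0→col1 (cost 2), row1→col3 (cost 15), row2→col2 (cost 6), row3→col4 (cost 1), row4→col0 (cost 1)
total = 2 + 15 + 6 + 1 + 1 = 25

Minimum assignment cost: 25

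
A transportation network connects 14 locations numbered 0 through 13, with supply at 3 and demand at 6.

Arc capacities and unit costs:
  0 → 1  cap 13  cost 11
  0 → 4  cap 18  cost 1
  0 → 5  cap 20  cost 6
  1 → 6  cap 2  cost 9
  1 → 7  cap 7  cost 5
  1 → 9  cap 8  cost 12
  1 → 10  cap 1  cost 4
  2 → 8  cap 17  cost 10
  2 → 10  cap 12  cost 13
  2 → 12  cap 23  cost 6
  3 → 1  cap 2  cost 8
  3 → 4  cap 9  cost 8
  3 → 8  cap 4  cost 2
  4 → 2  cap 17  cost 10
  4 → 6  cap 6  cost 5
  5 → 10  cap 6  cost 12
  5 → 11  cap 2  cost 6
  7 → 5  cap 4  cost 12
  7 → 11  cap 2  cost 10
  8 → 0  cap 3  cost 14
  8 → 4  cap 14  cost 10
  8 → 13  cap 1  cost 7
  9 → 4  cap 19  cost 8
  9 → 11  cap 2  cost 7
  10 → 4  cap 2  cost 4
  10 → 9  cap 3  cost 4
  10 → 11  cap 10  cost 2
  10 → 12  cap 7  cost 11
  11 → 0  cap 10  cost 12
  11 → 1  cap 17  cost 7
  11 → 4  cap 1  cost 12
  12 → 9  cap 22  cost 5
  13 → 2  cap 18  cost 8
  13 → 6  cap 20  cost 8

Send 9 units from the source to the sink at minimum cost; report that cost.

Minimum cost for 9 units: 129

shortest-cost path #1: 3→4→6 push 6 @ unit cost 13 (adds 78)
shortest-cost path #2: 3→8→13→6 push 1 @ unit cost 17 (adds 17)
shortest-cost path #3: 3→1→6 push 2 @ unit cost 17 (adds 34)
total cost = 129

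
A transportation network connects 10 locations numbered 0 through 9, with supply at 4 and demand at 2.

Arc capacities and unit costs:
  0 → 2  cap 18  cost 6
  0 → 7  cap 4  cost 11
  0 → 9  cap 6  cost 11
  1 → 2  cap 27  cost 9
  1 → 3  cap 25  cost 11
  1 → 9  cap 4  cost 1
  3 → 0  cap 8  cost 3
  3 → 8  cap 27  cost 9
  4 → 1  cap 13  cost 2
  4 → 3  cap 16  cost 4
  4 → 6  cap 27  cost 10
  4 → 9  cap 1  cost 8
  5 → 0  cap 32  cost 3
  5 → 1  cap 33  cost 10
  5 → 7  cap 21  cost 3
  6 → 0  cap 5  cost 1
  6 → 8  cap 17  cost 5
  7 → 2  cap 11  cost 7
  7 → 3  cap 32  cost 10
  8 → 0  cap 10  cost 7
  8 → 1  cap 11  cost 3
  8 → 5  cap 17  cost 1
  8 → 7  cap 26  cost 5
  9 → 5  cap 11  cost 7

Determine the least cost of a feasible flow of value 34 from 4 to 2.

shortest-cost path #1: 4→1→2 push 13 @ unit cost 11 (adds 143)
shortest-cost path #2: 4→3→0→2 push 8 @ unit cost 13 (adds 104)
shortest-cost path #3: 4→6→0→2 push 5 @ unit cost 17 (adds 85)
shortest-cost path #4: 4→3→8→5→0→2 push 5 @ unit cost 23 (adds 115)
shortest-cost path #5: 4→3→8→5→7→2 push 3 @ unit cost 24 (adds 72)
total cost = 519

Minimum cost for 34 units: 519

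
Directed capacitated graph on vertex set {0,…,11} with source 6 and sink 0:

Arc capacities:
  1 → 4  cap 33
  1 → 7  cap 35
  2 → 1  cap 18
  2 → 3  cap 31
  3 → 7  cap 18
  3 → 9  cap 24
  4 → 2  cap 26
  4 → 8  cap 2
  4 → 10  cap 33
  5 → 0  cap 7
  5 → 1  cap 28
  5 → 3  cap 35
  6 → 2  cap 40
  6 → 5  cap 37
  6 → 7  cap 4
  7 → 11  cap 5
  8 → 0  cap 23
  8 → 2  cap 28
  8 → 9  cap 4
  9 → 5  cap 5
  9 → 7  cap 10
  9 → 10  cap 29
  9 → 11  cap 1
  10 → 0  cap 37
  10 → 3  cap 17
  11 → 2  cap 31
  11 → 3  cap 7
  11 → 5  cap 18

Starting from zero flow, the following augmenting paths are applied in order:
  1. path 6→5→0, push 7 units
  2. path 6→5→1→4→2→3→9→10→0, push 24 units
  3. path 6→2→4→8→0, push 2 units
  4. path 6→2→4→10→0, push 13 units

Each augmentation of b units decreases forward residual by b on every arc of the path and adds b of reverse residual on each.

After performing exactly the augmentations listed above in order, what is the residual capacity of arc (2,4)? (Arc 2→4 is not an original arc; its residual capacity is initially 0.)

after path 1 (6→5→0, push 7): res(2,4)=0
after path 2 (6→5→1→4→2→3→9→10→0, push 24): res(2,4)=24
after path 3 (6→2→4→8→0, push 2): res(2,4)=22
after path 4 (6→2→4→10→0, push 13): res(2,4)=9

Residual capacity of (2,4): 9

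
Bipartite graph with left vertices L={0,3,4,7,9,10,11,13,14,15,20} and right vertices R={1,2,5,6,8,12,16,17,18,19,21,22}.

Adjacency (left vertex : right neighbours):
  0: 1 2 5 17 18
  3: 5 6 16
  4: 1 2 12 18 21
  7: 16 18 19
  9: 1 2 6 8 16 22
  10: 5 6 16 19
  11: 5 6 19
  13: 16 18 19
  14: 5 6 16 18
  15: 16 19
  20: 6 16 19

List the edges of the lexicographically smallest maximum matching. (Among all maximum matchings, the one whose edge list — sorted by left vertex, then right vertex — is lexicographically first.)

|M| = 8 (so the lex-smallest maximum matching has 8 edges)
process left vertices in ascending order; for each, take the smallest-labelled available neighbour that still permits 8 edges overall, or leave it unmatched if none does
lex-smallest matching: {0-1, 3-5, 4-2, 7-16, 9-8, 10-6, 11-19, 13-18}

Lex-smallest maximum matching: {(0,1), (3,5), (4,2), (7,16), (9,8), (10,6), (11,19), (13,18)}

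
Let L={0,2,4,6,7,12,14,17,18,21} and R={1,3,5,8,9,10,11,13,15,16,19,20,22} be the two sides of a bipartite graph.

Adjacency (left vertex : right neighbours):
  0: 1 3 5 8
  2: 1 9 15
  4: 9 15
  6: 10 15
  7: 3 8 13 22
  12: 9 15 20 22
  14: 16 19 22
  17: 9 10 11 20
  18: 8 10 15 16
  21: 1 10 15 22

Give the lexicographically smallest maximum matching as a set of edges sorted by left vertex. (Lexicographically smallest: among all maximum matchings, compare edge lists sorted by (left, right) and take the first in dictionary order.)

Lex-smallest maximum matching: {(0,1), (2,9), (4,15), (6,10), (7,3), (12,20), (14,16), (17,11), (18,8), (21,22)}

|M| = 10 (so the lex-smallest maximum matching has 10 edges)
process left vertices in ascending order; for each, take the smallest-labelled available neighbour that still permits 10 edges overall, or leave it unmatched if none does
lex-smallest matching: {0-1, 2-9, 4-15, 6-10, 7-3, 12-20, 14-16, 17-11, 18-8, 21-22}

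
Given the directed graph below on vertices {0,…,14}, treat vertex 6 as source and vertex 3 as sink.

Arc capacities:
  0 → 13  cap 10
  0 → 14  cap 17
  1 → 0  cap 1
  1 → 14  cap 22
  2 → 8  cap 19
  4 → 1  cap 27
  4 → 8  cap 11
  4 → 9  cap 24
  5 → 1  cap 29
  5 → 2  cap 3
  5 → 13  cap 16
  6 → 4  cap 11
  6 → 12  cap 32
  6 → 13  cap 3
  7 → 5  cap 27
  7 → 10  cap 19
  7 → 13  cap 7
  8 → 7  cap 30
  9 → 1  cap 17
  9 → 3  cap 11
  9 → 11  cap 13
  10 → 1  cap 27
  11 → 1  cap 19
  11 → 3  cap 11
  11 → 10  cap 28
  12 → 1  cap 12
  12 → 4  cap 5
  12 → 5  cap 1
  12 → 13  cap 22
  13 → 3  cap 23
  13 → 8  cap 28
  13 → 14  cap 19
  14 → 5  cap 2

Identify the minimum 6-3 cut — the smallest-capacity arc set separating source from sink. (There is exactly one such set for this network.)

augment #1: 6→13→3 push 3
augment #2: 6→4→9→3 push 11
augment #3: 6→12→13→3 push 20
augment #4: 6→12→4→9→11→3 push 5
max flow = 39; residual-reachable set from 6 gives S-side
cut edges (S→T): {(6,4), (12,4), (13,3)} total cap 39

Min-cut arcs: {(6,4), (12,4), (13,3)} (total capacity 39)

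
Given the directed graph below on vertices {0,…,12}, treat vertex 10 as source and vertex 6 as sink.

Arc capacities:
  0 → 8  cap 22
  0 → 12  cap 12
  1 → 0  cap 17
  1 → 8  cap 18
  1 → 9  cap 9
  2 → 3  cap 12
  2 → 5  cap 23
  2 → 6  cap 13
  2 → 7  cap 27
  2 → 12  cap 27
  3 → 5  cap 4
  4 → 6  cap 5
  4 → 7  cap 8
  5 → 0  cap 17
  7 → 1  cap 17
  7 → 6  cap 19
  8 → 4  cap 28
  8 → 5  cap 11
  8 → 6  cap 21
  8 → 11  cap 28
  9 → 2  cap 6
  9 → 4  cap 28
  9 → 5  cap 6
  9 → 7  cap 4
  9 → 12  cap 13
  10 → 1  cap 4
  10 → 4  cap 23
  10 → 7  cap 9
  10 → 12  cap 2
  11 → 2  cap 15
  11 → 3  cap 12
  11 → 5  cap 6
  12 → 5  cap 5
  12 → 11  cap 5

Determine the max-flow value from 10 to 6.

Maximum flow value: 28

augment #1: 10→4→6 bottleneck 5, total now 5
augment #2: 10→7→6 bottleneck 9, total now 14
augment #3: 10→1→8→6 bottleneck 4, total now 18
augment #4: 10→4→7→6 bottleneck 8, total now 26
augment #5: 10→12→11→2→6 bottleneck 2, total now 28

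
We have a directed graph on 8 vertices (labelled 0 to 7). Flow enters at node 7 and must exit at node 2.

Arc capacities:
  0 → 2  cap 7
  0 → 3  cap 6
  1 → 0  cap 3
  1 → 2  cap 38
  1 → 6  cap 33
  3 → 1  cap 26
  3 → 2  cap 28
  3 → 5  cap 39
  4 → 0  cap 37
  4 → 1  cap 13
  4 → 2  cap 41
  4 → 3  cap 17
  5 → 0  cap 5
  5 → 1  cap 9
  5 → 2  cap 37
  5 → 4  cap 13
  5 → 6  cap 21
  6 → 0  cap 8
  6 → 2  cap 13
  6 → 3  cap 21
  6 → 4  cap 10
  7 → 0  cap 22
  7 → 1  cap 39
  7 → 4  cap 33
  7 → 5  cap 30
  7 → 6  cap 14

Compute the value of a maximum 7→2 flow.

augment #1: 7→0→2 bottleneck 7, total now 7
augment #2: 7→1→2 bottleneck 38, total now 45
augment #3: 7→4→2 bottleneck 33, total now 78
augment #4: 7→5→2 bottleneck 30, total now 108
augment #5: 7→6→2 bottleneck 13, total now 121
augment #6: 7→0→3→2 bottleneck 6, total now 127
augment #7: 7→6→3→2 bottleneck 1, total now 128
augment #8: 7→1→6→3→2 bottleneck 1, total now 129

Maximum flow value: 129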